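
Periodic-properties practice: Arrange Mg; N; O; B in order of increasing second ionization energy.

After 1 electron has been removed, what remains? Mg⁺ still has 1 valence electron; N⁺ still has 4 valence electrons; O⁺ still has 5 valence electrons; B⁺ still has 2 valence electrons.
All are still removing valence electrons, so compare the +1 ions as you would atoms: IE_2 generally rises across a period (higher Z_eff) and falls down a group (larger shell), subject to the usual subshell exceptions.
Valence configurations: Mg⁺ [Ne]3s¹, N⁺ [He]2s²2p², O⁺ [He]2s²2p³, B⁺ [He]2s².
The numbers (kJ/mol): Mg 1451, N 2856, O 3388, B 2427.
Hence IE_2: Mg < B < N < O.

Mg < B < N < O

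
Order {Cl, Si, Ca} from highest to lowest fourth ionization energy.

Ca > Cl > Si

The fourth ionization energy removes an electron from the +3 ion. For each element: Cl³⁺ still has 4 valence electrons; Si³⁺ still has 1 valence electron; Ca³⁺ is already 1 electron into the core.
Core electrons are held far more tightly than valence electrons, so Ca tops the IE_4 order.
Valence configurations: Cl³⁺ [Ne]3s²3p², Si³⁺ [Ne]3s¹.
The numbers (kJ/mol): Cl 5159, Si 4356, Ca 6491.
So the fourth ionization energies run Si < Cl < Ca.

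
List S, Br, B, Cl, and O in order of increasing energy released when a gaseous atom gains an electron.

B is in period 2, group 13; O is in period 2, group 16; S is in period 3, group 16; Cl is in period 3, group 17; Br is in period 4, group 17.
Adding an electron releases more energy for atoms nearer the top right (short of the noble gases).
These span different periods and groups, so the two trends combine.
O > B: both are in period 2; the period trend gives O the larger value.
S > O: this pair runs against the simple trend — see the exception note.
Br > S: period and group pull opposite ways; the across-period shift dominates (325 vs 200 kJ/mol).
Cl > Br: they share group 17; the group trend gives Cl the larger value.
Note the exception: S has a higher electron affinity than O, contrary to the simple trend — the compact 2p subshell of O repels the added electron more than S's larger 3p does.
Approximate values (kJ/mol): B 27, O 141, S 200, Cl 349, Br 325.
So from lowest to highest: B < O < S < Br < Cl.

B, O, S, Br, Cl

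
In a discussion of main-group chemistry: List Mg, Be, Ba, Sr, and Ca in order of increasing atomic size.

Be is in period 2, group 2; Mg is in period 3, group 2; Ca is in period 4, group 2; Sr is in period 5, group 2; Ba is in period 6, group 2.
Moving right in a period, electrons are added to the same shell under a stronger nuclear pull, so atoms get smaller; moving down, a new shell is opened and atoms get larger.
All are in group 2, so atomic radius increases down the group.
So from smallest to largest: Be < Mg < Ca < Sr < Ba.

Be < Mg < Ca < Sr < Ba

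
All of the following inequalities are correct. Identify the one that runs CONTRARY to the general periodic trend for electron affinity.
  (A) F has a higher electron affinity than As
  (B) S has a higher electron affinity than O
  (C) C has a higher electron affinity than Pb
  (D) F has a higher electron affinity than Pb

(B)

The general trend: electron affinity increases across a period and decreases down a group.
(A) F (period 2, group 17) vs As (period 4, group 15): the stated order agrees with the simple trend.
(B) S (period 3, group 16) vs O (period 2, group 16): the stated order contradicts the simple trend.
(C) C (period 2, group 14) vs Pb (period 6, group 14): the stated order agrees with the simple trend.
(D) F (period 2, group 17) vs Pb (period 6, group 14): the stated order agrees with the simple trend.
The exception is (B): the compact 2p subshell of O repels the added electron more than S's larger 3p does.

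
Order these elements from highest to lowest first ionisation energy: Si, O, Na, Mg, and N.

Across a period the outer electron is held more tightly (higher IE₁); down a group it sits in a higher shell, more shielded, and comes off more easily.
Neither a single period nor a single group — weigh both effects.
Mg > Na: Mg lies to the right of Na in period 3, so the across-period effect alone puts Mg higher.
Si > Mg: Si lies to the right of Mg in period 3, so the across-period effect alone puts Si higher.
O > Si: both effects reinforce here, so O is clearly the higher of the two.
N > O: this pair runs against the simple trend — see the exception note.
Note the exception: N has a higher first ionization energy than O, contrary to the simple trend — pairing an electron in O's 2p⁴ costs repulsion energy, so O ionizes more easily than half-filled N (2p³).
Approximate values (kJ/mol): N 1402, O 1314, Na 496, Mg 738, Si 786.
So from highest to lowest: N > O > Si > Mg > Na.

N, O, Si, Mg, Na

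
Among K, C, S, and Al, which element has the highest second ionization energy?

K

IE_2 is the cost of taking one more electron from the +1 cation: K⁺ is the bare [Ar] core; C⁺ still has 3 valence electrons; S⁺ still has 5 valence electrons; Al⁺ still has 2 valence electrons.
Core electrons are held far more tightly than valence electrons, so K tops the IE_2 order.
Valence configurations: C⁺ [He]2s²2p¹, S⁺ [Ne]3s²3p³, Al⁺ [Ne]3s².
Tabulated IE_2 (kJ/mol): K 3052, C 2353, S 2252, Al 1817.
Hence IE_2: Al < S < C < K.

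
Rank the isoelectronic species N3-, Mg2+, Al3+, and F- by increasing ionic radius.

All of these have 10 electrons, so size is governed by nuclear charge alone: the more protons, the stronger the pull on the same electron cloud, and the smaller the ion.
Nuclear charges: Al3+ (Z=13), Mg2+ (Z=12), F- (Z=9), N3- (Z=7).
Smallest to largest: Al3+ < Mg2+ < F- < N3-.

Al3+ < Mg2+ < F- < N3-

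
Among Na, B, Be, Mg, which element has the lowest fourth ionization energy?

After 3 electrons have been removed, what remains? Na³⁺ is already 2 electrons into the core; B³⁺ is the bare [He] core; Be³⁺ is already 1 electron into the core; Mg³⁺ is already 1 electron into the core.
All of these are removing an electron from a noble-gas core or deeper; the smaller core (lower principal quantum number) is held far more tightly, and within a period the higher nuclear charge binds the same core more tightly.
The numbers (kJ/mol): Na 9543, B 25026, Be 21007, Mg 10543.
Putting it together, IE_4: Na < Mg < Be < B.

Na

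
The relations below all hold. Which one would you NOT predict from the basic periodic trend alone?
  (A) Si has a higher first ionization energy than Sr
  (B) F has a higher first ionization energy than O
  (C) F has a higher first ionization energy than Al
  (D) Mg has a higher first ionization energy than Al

(D)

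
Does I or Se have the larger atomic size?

Se is in period 4, group 16; I is in period 5, group 17.
Across a period the added protons contract the valence shell; down a group each new principal shell makes the atom larger.
These sit on a diagonal, where the across-period and down-group effects partly cancel.
I > Se: the two effects oppose for this pair; the down-group effect wins (133 vs 116 pm).
Tabulated atomic radius (pm): Se 116, I 133.
So I has the larger atomic size (I > Se).

I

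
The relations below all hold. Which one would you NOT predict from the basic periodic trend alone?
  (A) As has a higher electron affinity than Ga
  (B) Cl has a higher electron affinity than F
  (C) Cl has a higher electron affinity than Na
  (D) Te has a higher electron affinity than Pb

The general trend: electron affinity increases across a period and decreases down a group.
(A) As (period 4, group 15) vs Ga (period 4, group 13): the stated order agrees with the simple trend.
(B) Cl (period 3, group 17) vs F (period 2, group 17): the stated order contradicts the simple trend.
(C) Cl (period 3, group 17) vs Na (period 3, group 1): the stated order agrees with the simple trend.
(D) Te (period 5, group 16) vs Pb (period 6, group 14): the stated order agrees with the simple trend.
The exception is (B): F's small 2p subshell makes the incoming electron feel strong e⁻–e⁻ repulsion, so Cl actually releases more energy on gaining an electron.

(B)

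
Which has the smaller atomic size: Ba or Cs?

Ba

Cs is in period 6, group 1; Ba is in period 6, group 2.
Moving right in a period, electrons are added to the same shell under a stronger nuclear pull, so atoms get smaller; moving down, a new shell is opened and atoms get larger.
All lie in period 6, so atomic radius increases right to left.
So Ba has the smaller atomic size (Ba < Cs).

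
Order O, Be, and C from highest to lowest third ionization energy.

The third ionization energy removes an electron from the +2 ion. For each element: O²⁺ still has 4 valence electrons; Be²⁺ is the bare [He] core; C²⁺ still has 2 valence electrons.
Breaking into a closed-shell core is much more expensive than removing a leftover valence electron — Be has the largest IE_3 here.
Valence configurations: O²⁺ [He]2s²2p², C²⁺ [He]2s².
The numbers (kJ/mol): O 5300, Be 14849, C 4620.
Hence IE_3: C < O < Be.

Be, O, C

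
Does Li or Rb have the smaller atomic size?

Li

Li is in period 2, group 1; Rb is in period 5, group 1.
Atomic radius shrinks across a period as nuclear charge pulls the same shell inward, and grows down a group as new shells are added.
All are in group 1, so atomic radius increases down the group.
So Li has the smaller atomic size (Li < Rb).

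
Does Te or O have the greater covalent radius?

Atomic radius shrinks across a period as nuclear charge pulls the same shell inward, and grows down a group as new shells are added.
All are in group 16, so atomic radius increases down the group.
So Te has the greater covalent radius (Te > O).

Te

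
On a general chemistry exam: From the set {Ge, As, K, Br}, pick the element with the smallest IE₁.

First ionization energy rises across a period (greater Z_eff holds electrons more tightly) and falls down a group (valence electrons are farther from the nucleus).
All lie in period 4, so first ionization energy increases left to right.
The smallest IE₁ among these belongs to K.

K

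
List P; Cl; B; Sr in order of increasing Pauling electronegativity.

Sr < B < P < Cl

Smaller atoms with higher effective nuclear charge are more electronegative.
These span different periods and groups, so the two trends combine.
B > Sr: relative to Sr, both the across-period and down-group shifts push B's electronegativity up.
P > B: the two effects oppose for this pair; the across-period effect wins (2.19 vs 2.04).
Cl > P: Cl lies to the right of P in period 3, so the across-period effect alone puts Cl higher.
Tabulated electronegativity (Pauling): B 2.04, P 2.19, Cl 3.16, Sr 0.95.
So from lowest to highest: Sr < B < P < Cl.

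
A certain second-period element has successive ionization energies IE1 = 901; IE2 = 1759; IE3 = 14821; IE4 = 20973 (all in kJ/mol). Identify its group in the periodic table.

Look for the largest jump between consecutive ionization energies: IE3/IE2 ≈ 8.4, far larger than any earlier ratio.
That jump marks the point where a core electron is being removed. So the atom has 2 valence electrons.
A main-group element with 2 valence electrons is in group 2.

Group 2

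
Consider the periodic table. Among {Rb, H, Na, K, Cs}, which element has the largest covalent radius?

Cs

Across a period the added protons contract the valence shell; down a group each new principal shell makes the atom larger.
All are in group 1, so atomic radius increases down the group.
The largest covalent radius among these belongs to Cs.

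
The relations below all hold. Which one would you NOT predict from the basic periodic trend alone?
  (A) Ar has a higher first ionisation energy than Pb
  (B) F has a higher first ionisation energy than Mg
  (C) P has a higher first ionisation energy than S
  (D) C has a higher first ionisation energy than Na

The general trend: first ionisation energy increases across a period and decreases down a group.
(A) Ar (period 3, group 18) vs Pb (period 6, group 14): the stated order agrees with the simple trend.
(B) F (period 2, group 17) vs Mg (period 3, group 2): the stated order agrees with the simple trend.
(C) P (period 3, group 15) vs S (period 3, group 16): the stated order contradicts the simple trend.
(D) C (period 2, group 14) vs Na (period 3, group 1): the stated order agrees with the simple trend.
The exception is (C): S (3p⁴) ionizes more easily than half-filled P (3p³) because the paired 3p electron in S is pushed out by e⁻–e⁻ repulsion.

(C)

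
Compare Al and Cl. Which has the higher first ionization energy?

Al is in period 3, group 13; Cl is in period 3, group 17.
IE₁ increases left→right with effective nuclear charge and decreases top→bottom as the valence shell moves farther out.
All lie in period 3, so first ionization energy increases left to right.
So Cl has the higher first ionization energy (Cl > Al).

Cl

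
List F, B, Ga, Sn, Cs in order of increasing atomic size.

B is in period 2, group 13; F is in period 2, group 17; Ga is in period 4, group 13; Sn is in period 5, group 14; Cs is in period 6, group 1.
Across a period the added protons contract the valence shell; down a group each new principal shell makes the atom larger.
These span different periods and groups, so the two trends combine.
B > F: B lies to the left of F in period 2, so the across-period effect alone puts B larger.
Ga > B: Ga sits below B in group 13, so the down-group effect alone puts Ga larger.
Sn > Ga: the two effects oppose for this pair; the down-group effect wins (140 vs 124 pm).
Cs > Sn: both effects reinforce here, so Cs is clearly the larger of the two.
Approximate values (pm): B 85, F 64, Ga 124, Sn 140, Cs 232.
So from smallest to largest: F < B < Ga < Sn < Cs.

F, B, Ga, Sn, Cs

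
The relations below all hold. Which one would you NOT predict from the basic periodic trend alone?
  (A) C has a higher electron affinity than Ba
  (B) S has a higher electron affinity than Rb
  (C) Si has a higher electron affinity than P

(C)

The general trend: electron affinity increases across a period and decreases down a group.
(A) C (period 2, group 14) vs Ba (period 6, group 2): the stated order agrees with the simple trend.
(B) S (period 3, group 16) vs Rb (period 5, group 1): the stated order agrees with the simple trend.
(C) Si (period 3, group 14) vs P (period 3, group 15): the stated order contradicts the simple trend.
The exception is (C): adding an electron to P's half-filled 3p³ is unfavourable, so Si (3p²) has the more exothermic EA.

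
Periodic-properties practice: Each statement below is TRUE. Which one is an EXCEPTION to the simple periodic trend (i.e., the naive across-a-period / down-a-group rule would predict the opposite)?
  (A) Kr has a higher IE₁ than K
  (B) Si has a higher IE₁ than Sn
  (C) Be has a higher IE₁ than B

(C)

The general trend: IE₁ increases across a period and decreases down a group.
(A) Kr (period 4, group 18) vs K (period 4, group 1): the stated order agrees with the simple trend.
(B) Si (period 3, group 14) vs Sn (period 5, group 14): the stated order agrees with the simple trend.
(C) Be (period 2, group 2) vs B (period 2, group 13): the stated order contradicts the simple trend.
The exception is (C): removing B's lone 2p electron is easier than breaking Be's filled 2s².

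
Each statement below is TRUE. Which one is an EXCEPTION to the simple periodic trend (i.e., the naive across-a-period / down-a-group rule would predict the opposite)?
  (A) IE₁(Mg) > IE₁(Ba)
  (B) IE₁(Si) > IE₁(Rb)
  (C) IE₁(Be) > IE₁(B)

The general trend: first ionization energy increases across a period and decreases down a group.
(A) Mg (period 3, group 2) vs Ba (period 6, group 2): the stated order agrees with the simple trend.
(B) Si (period 3, group 14) vs Rb (period 5, group 1): the stated order agrees with the simple trend.
(C) Be (period 2, group 2) vs B (period 2, group 13): the stated order contradicts the simple trend.
The exception is (C): removing B's lone 2p electron is easier than breaking Be's filled 2s².

(C)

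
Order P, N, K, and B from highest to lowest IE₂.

K, N, B, P

After 1 electron has been removed, what remains? P⁺ still has 4 valence electrons; N⁺ still has 4 valence electrons; K⁺ is the bare [Ar] core; B⁺ still has 2 valence electrons.
Core electrons are held far more tightly than valence electrons, so K tops the IE_2 order.
Valence configurations: P⁺ [Ne]3s²3p², N⁺ [He]2s²2p², B⁺ [He]2s².
Approximate IE_2 values (kJ/mol): P 1907, N 2856, K 3052, B 2427.
Putting it together, IE_2: P < B < N < K.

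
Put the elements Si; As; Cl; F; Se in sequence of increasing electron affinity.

F is in period 2, group 17; Si is in period 3, group 14; Cl is in period 3, group 17; As is in period 4, group 15; Se is in period 4, group 16.
EA tends to increase across a period and decrease down a group, though the pattern is less regular than for IE or radius.
These span different periods and groups, so the two trends combine.
Si > As: period and group pull opposite ways; the down-group shift dominates (134 vs 78 kJ/mol).
Se > Si: period and group pull opposite ways; the across-period shift dominates (195 vs 134 kJ/mol).
F > Se: both effects reinforce here, so F is clearly the higher of the two.
Cl > F: this pair runs against the simple trend — see the exception note.
Note the exception: Cl has a higher electron affinity than F, contrary to the simple trend — F's small 2p subshell makes the incoming electron feel strong e⁻–e⁻ repulsion, so Cl actually releases more energy on gaining an electron.
Approximate values (kJ/mol): F 328, Si 134, Cl 349, As 78, Se 195.
So from lowest to highest: As < Si < Se < F < Cl.

As < Si < Se < F < Cl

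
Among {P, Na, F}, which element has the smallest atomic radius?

F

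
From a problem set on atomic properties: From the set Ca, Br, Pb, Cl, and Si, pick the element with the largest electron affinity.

Si is in period 3, group 14; Cl is in period 3, group 17; Ca is in period 4, group 2; Br is in period 4, group 17; Pb is in period 6, group 14.
Atoms with high Z_eff and room in the valence shell (especially the halogens) have the most exothermic electron affinities.
Here both period and group differ, so the two effects have to be weighed against each other.
Pb > Ca: period and group pull opposite ways; the across-period shift dominates (35 vs 2 kJ/mol).
Si > Pb: Si sits above Pb in group 14, so the down-group effect alone puts Si higher.
Br > Si: the two effects oppose for this pair; the across-period effect wins (325 vs 134 kJ/mol).
Cl > Br: they share group 17; the group trend gives Cl the larger value.
Approximate values (kJ/mol): Si 134, Cl 349, Ca 2, Br 325, Pb 35.
The largest electron affinity among these belongs to Cl.

Cl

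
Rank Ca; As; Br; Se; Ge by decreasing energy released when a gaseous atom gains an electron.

Br > Se > Ge > As > Ca

Ca is in period 4, group 2; Ge is in period 4, group 14; As is in period 4, group 15; Se is in period 4, group 16; Br is in period 4, group 17.
Electron affinity generally becomes more exothermic across a period toward the halogens and less exothermic down a group.
All lie in period 4; the across-period trend (electron affinity increases left to right) applies, with the exception below.
Note the exception: Ge has a higher electron affinity than As, contrary to the simple trend — adding an electron to As's half-filled 4p³ is unfavourable, so Ge (4p²) has the more exothermic EA.
Tabulated electron affinity (kJ/mol): Ca 2, Ge 119, As 78, Se 195, Br 325.
So from highest to lowest: Br > Se > Ge > As > Ca.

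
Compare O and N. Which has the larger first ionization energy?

Across a period the outer electron is held more tightly (higher IE₁); down a group it sits in a higher shell, more shielded, and comes off more easily.
All lie in period 2; the across-period trend (first ionization energy increases left to right) applies, with the exception below.
Note the exception: N has a higher first ionization energy than O, contrary to the simple trend — pairing an electron in O's 2p⁴ costs repulsion energy, so O ionizes more easily than half-filled N (2p³).
Approximate values (kJ/mol): N 1402, O 1314.
So N has the larger first ionization energy (N > O).

N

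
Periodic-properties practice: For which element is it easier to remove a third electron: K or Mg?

K

After 2 electrons have been removed, what remains? K²⁺ is already 1 electron into the core; Mg²⁺ is the bare [Ne] core.
All of these are removing an electron from a noble-gas core or deeper; the smaller core (lower principal quantum number) is held far more tightly, and within a period the higher nuclear charge binds the same core more tightly.
Approximate IE_3 values (kJ/mol): K 4420, Mg 7733.
Overall IE_3 order: K < Mg.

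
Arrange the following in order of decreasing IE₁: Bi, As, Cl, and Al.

Cl, As, Bi, Al

Al is in period 3, group 13; Cl is in period 3, group 17; As is in period 4, group 15; Bi is in period 6, group 15.
First ionization energy rises across a period (greater Z_eff holds electrons more tightly) and falls down a group (valence electrons are farther from the nucleus).
Here both period and group differ, so the two effects have to be weighed against each other.
Bi > Al: period and group pull opposite ways; the across-period shift dominates (703 vs 578 kJ/mol).
As > Bi: As sits above Bi in group 15, so the down-group effect alone puts As higher.
Cl > As: both effects reinforce here, so Cl is clearly the higher of the two.
Approximate values (kJ/mol): Al 578, Cl 1251, As 947, Bi 703.
So from highest to lowest: Cl > As > Bi > Al.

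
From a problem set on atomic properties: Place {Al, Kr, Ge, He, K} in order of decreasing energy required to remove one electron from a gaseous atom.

IE₁ increases left→right with effective nuclear charge and decreases top→bottom as the valence shell moves farther out.
Here both period and group differ, so the two effects have to be weighed against each other.
Al > K: relative to K, both the across-period and down-group shifts push Al's first ionization energy up.
Ge > Al: period and group pull opposite ways; the across-period shift dominates (762 vs 578 kJ/mol).
Kr > Ge: both are in period 4; the period trend gives Kr the larger value.
He > Kr: they share group 18; the group trend gives He the larger value.
Approximate values (kJ/mol): He 2372, Al 578, K 419, Ge 762, Kr 1351.
So from highest to lowest: He > Kr > Ge > Al > K.

He, Kr, Ge, Al, K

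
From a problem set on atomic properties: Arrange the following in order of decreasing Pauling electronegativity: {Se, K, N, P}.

N > Se > P > K

N is in period 2, group 15; P is in period 3, group 15; K is in period 4, group 1; Se is in period 4, group 16.
Atoms toward the upper right of the periodic table pull bonding electrons most strongly.
These span different periods and groups, so the two trends combine.
P > K: both effects reinforce here, so P is clearly the higher of the two.
Se > P: period and group pull opposite ways; the across-period shift dominates (2.55 vs 2.19).
N > Se: period and group pull opposite ways; the down-group shift dominates (3.04 vs 2.55).
Approximate values (Pauling): N 3.04, P 2.19, K 0.82, Se 2.55.
So from highest to lowest: N > Se > P > K.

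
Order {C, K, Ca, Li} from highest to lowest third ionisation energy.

Li, Ca, C, K

After 2 electrons have been removed, what remains? C²⁺ still has 2 valence electrons; K²⁺ is already 1 electron into the core; Ca²⁺ is the bare [Ar] core; Li²⁺ is already 1 electron into the core.
Usually core removal costs more than valence removal, but here the competition is close: a tightly held n=2 valence electron can cost more to remove than an n=3 core electron, so the actual values have to decide it.
The numbers (kJ/mol): C 4620, K 4420, Ca 4912, Li 11815.
Hence IE_3: K < C < Ca < Li.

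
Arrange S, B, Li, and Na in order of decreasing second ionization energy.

Li > Na > B > S

Consider each +1 ion: S⁺ still has 5 valence electrons; B⁺ still has 2 valence electrons; Li⁺ is the bare [He] core; Na⁺ is the bare [Ne] core.
Core electrons are held far more tightly than valence electrons, so Na and Li top the IE_2 order.
Valence configurations: S⁺ [Ne]3s²3p³, B⁺ [He]2s².
Approximate IE_2 values (kJ/mol): S 2252, B 2427, Li 7298, Na 4562.
Overall IE_2 order: S < B < Na < Li.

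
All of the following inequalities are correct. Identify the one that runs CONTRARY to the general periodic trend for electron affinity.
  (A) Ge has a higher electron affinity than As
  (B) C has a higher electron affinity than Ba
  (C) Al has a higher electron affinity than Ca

(A)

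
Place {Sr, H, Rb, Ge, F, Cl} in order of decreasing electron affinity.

Cl > F > Ge > H > Rb > Sr

H is in period 1, group 1; F is in period 2, group 17; Cl is in period 3, group 17; Ge is in period 4, group 14; Rb is in period 5, group 1; Sr is in period 5, group 2.
Adding an electron releases more energy for atoms nearer the top right (short of the noble gases).
Neither a single period nor a single group — weigh both effects.
Rb > Sr: this pair runs against the simple trend — see the exception note.
H > Rb: H sits above Rb in group 1, so the down-group effect alone puts H higher.
Ge > H: the two effects oppose for this pair; the across-period effect wins (119 vs 73 kJ/mol).
F > Ge: relative to Ge, both the across-period and down-group shifts push F's electron affinity up.
Cl > F: this pair runs against the simple trend — see the exception note.
Note the exception: Rb has a higher electron affinity than Sr, contrary to the simple trend — adding an electron to Sr (ns²) has to open a new, higher-energy np subshell, which is unfavourable.
Note the exception: Cl has a higher electron affinity than F, contrary to the simple trend — F's small 2p subshell makes the incoming electron feel strong e⁻–e⁻ repulsion, so Cl actually releases more energy on gaining an electron.
Approximate values (kJ/mol): H 73, F 328, Cl 349, Ge 119, Rb 47, Sr 5.
So from highest to lowest: Cl > F > Ge > H > Rb > Sr.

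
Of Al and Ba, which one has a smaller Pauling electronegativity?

Ba

Al is in period 3, group 13; Ba is in period 6, group 2.
Atoms toward the upper right of the periodic table pull bonding electrons most strongly.
Neither a single period nor a single group — weigh both effects.
Al > Ba: both effects reinforce here, so Al is clearly the higher of the two.
Approximate values (Pauling): Al 1.61, Ba 0.89.
So Ba has the smaller Pauling electronegativity (Ba < Al).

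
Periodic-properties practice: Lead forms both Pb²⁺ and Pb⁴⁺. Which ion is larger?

Pb²⁺

Both ions have Z = 82 protons, but Pb⁴⁺ has lost more electrons, so its remaining electrons feel a larger effective nuclear charge per electron and are pulled in more tightly.
Higher positive charge → smaller ion, so Pb²⁺ > Pb⁴⁺.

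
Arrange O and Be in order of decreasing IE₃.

Consider each +2 ion: O²⁺ still has 4 valence electrons; Be²⁺ is the bare [He] core.
Pulling an electron out of a noble-gas core costs far more than removing a remaining valence electron, so Be sits at the high end of IE_3.
The numbers (kJ/mol): O 5300, Be 14849.
Overall IE_3 order: O < Be.

Be > O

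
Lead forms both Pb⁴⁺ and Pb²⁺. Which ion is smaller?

Pb⁴⁺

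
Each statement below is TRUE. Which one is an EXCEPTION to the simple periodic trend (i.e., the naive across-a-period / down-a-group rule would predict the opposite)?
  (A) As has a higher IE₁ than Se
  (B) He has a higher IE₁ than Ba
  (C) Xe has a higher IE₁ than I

(A)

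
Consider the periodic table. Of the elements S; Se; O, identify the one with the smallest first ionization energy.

O is in period 2, group 16; S is in period 3, group 16; Se is in period 4, group 16.
Removing the outermost electron gets harder across a period and easier down a group.
All are in group 16, so first ionization energy increases up the group.
The smallest first ionization energy among these belongs to Se.

Se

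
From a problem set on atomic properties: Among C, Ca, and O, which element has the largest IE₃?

IE_3 is the cost of taking one more electron from the +2 cation: C²⁺ still has 2 valence electrons; Ca²⁺ is the bare [Ar] core; O²⁺ still has 4 valence electrons.
Usually core removal costs more than valence removal, but here the competition is close: a tightly held n=2 valence electron can cost more to remove than an n=3 core electron, so the actual values have to decide it.
Valence configurations: C²⁺ [He]2s², O²⁺ [He]2s²2p².
Approximate IE_3 values (kJ/mol): C 4620, Ca 4912, O 5300.
Putting it together, IE_3: C < Ca < O.

O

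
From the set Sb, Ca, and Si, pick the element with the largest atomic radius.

Si is in period 3, group 14; Ca is in period 4, group 2; Sb is in period 5, group 15.
Radius decreases left→right (rising Z_eff, same n) and increases top→bottom (higher n).
Neither a single period nor a single group — weigh both effects.
Sb > Si: period and group pull opposite ways; the down-group shift dominates (140 vs 116 pm).
Ca > Sb: period and group pull opposite ways; the across-period shift dominates (171 vs 140 pm).
For reference (pm): Si 116, Ca 171, Sb 140.
The largest atomic radius among these belongs to Ca.

Ca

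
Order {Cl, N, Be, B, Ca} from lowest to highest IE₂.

The second ionization energy removes an electron from the +1 ion. For each element: Cl⁺ still has 6 valence electrons; N⁺ still has 4 valence electrons; Be⁺ still has 1 valence electron; B⁺ still has 2 valence electrons; Ca⁺ still has 1 valence electron.
All are still removing valence electrons, so compare the +1 ions as you would atoms: IE_2 generally rises across a period (higher Z_eff) and falls down a group (larger shell), subject to the usual subshell exceptions.
Valence configurations: Cl⁺ [Ne]3s²3p⁴, N⁺ [He]2s²2p², Be⁺ [He]2s¹, B⁺ [He]2s², Ca⁺ [Ar]4s¹.
Tabulated IE_2 (kJ/mol): Cl 2298, N 2856, Be 1757, B 2427, Ca 1145.
Hence IE_2: Ca < Be < Cl < B < N.

Ca < Be < Cl < B < N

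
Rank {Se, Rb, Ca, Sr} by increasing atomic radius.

Across a period the added protons contract the valence shell; down a group each new principal shell makes the atom larger.
Here both period and group differ, so the two effects have to be weighed against each other.
Ca > Se: both are in period 4; the period trend gives Ca the larger value.
Sr > Ca: they share group 2; the group trend gives Sr the larger value.
Rb > Sr: both are in period 5; the period trend gives Rb the larger value.
Tabulated atomic radius (pm): Ca 171, Se 116, Rb 210, Sr 185.
So from smallest to largest: Se < Ca < Sr < Rb.

Se < Ca < Sr < Rb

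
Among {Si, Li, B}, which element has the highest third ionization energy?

After 2 electrons have been removed, what remains? Si²⁺ still has 2 valence electrons; Li²⁺ is already 1 electron into the core; B²⁺ still has 1 valence electron.
Breaking into a closed-shell core is much more expensive than removing a leftover valence electron — Li has the largest IE_3 here.
Valence configurations: Si²⁺ [Ne]3s², B²⁺ [He]2s¹.
The numbers (kJ/mol): Si 3232, Li 11815, B 3660.
Hence IE_3: Si < B < Li.

Li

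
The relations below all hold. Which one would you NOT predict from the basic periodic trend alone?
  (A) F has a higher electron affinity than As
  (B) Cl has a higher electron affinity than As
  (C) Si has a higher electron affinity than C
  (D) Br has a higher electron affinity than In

(C)

The general trend: electron affinity increases across a period and decreases down a group.
(A) F (period 2, group 17) vs As (period 4, group 15): the stated order agrees with the simple trend.
(B) Cl (period 3, group 17) vs As (period 4, group 15): the stated order agrees with the simple trend.
(C) Si (period 3, group 14) vs C (period 2, group 14): the stated order contradicts the simple trend.
(D) Br (period 4, group 17) vs In (period 5, group 13): the stated order agrees with the simple trend.
The exception is (C): Si's larger, more diffuse 3p orbitals accept an added electron slightly more readily than C's compact 2p.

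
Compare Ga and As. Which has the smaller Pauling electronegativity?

Ga is in period 4, group 13; As is in period 4, group 15.
EN rises left→right (higher Z_eff, smaller atoms) and falls top→bottom (larger, more shielded atoms).
All lie in period 4, so electronegativity increases left to right.
So Ga has the smaller Pauling electronegativity (Ga < As).

Ga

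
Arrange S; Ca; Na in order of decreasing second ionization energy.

Na > S > Ca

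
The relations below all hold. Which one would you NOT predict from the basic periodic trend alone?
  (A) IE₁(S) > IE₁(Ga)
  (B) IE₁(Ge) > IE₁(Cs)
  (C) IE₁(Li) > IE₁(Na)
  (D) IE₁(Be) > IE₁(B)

The general trend: IE₁ increases across a period and decreases down a group.
(A) S (period 3, group 16) vs Ga (period 4, group 13): the stated order agrees with the simple trend.
(B) Ge (period 4, group 14) vs Cs (period 6, group 1): the stated order agrees with the simple trend.
(C) Li (period 2, group 1) vs Na (period 3, group 1): the stated order agrees with the simple trend.
(D) Be (period 2, group 2) vs B (period 2, group 13): the stated order contradicts the simple trend.
The exception is (D): removing B's lone 2p electron is easier than breaking Be's filled 2s².

(D)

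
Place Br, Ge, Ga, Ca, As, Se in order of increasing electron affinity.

Electron affinity generally becomes more exothermic across a period toward the halogens and less exothermic down a group.
All lie in period 4; the across-period trend (electron affinity increases left to right) applies, with the exception below.
Note the exception: Ge has a higher electron affinity than As, contrary to the simple trend — adding an electron to As's half-filled 4p³ is unfavourable, so Ge (4p²) has the more exothermic EA.
For reference (kJ/mol): Ca 2, Ga 29, Ge 119, As 78, Se 195, Br 325.
So from lowest to highest: Ca < Ga < As < Ge < Se < Br.

Ca < Ga < As < Ge < Se < Br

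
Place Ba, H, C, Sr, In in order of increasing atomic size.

H, C, In, Sr, Ba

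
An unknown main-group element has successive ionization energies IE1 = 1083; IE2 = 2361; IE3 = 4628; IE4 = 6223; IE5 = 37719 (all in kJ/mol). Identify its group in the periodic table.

Look for the largest jump between consecutive ionization energies: IE5/IE4 ≈ 6.1, far larger than any earlier ratio.
That jump marks the point where a core electron is being removed. So the atom has 4 valence electrons.
A main-group element with 4 valence electrons is in group 14.

Group 14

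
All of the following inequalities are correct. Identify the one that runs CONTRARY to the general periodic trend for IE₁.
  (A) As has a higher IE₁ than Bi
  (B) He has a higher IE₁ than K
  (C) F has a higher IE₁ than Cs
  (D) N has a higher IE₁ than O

The general trend: IE₁ increases across a period and decreases down a group.
(A) As (period 4, group 15) vs Bi (period 6, group 15): the stated order agrees with the simple trend.
(B) He (period 1, group 18) vs K (period 4, group 1): the stated order agrees with the simple trend.
(C) F (period 2, group 17) vs Cs (period 6, group 1): the stated order agrees with the simple trend.
(D) N (period 2, group 15) vs O (period 2, group 16): the stated order contradicts the simple trend.
The exception is (D): pairing an electron in O's 2p⁴ costs repulsion energy, so O ionizes more easily than half-filled N (2p³).

(D)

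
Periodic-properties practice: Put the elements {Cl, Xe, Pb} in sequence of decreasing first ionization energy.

Cl is in period 3, group 17; Xe is in period 5, group 18; Pb is in period 6, group 14.
IE₁ increases left→right with effective nuclear charge and decreases top→bottom as the valence shell moves farther out.
Neither a single period nor a single group — weigh both effects.
Xe > Pb: both effects reinforce here, so Xe is clearly the higher of the two.
Cl > Xe: the two effects oppose for this pair; the down-group effect wins (1251 vs 1170 kJ/mol).
For reference (kJ/mol): Cl 1251, Xe 1170, Pb 716.
So from highest to lowest: Cl > Xe > Pb.

Cl > Xe > Pb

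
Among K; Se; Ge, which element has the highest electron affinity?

Se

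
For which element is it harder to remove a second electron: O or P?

Consider each +1 ion: O⁺ still has 5 valence electrons; P⁺ still has 4 valence electrons.
All are still removing valence electrons, so compare the +1 ions as you would atoms: IE_2 generally rises across a period (higher Z_eff) and falls down a group (larger shell), subject to the usual subshell exceptions.
Valence configurations: O⁺ [He]2s²2p³, P⁺ [Ne]3s²3p².
Tabulated IE_2 (kJ/mol): O 3388, P 1907.
Overall IE_2 order: P < O.

O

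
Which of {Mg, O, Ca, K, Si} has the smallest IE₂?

After 1 electron has been removed, what remains? Mg⁺ still has 1 valence electron; O⁺ still has 5 valence electrons; Ca⁺ still has 1 valence electron; K⁺ is the bare [Ar] core; Si⁺ still has 3 valence electrons.
Usually core removal costs more than valence removal, but here the competition is close: a tightly held n=2 valence electron can cost more to remove than an n=3 core electron, so the actual values have to decide it.
Valence configurations: Mg⁺ [Ne]3s¹, O⁺ [He]2s²2p³, Ca⁺ [Ar]4s¹, Si⁺ [Ne]3s²3p¹.
The numbers (kJ/mol): Mg 1451, O 3388, Ca 1145, K 3052, Si 1577.
Overall IE_2 order: Ca < Mg < Si < K < O.

Ca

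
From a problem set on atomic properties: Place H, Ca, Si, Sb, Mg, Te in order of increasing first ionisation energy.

H is in period 1, group 1; Mg is in period 3, group 2; Si is in period 3, group 14; Ca is in period 4, group 2; Sb is in period 5, group 15; Te is in period 5, group 16.
First ionization energy rises across a period (greater Z_eff holds electrons more tightly) and falls down a group (valence electrons are farther from the nucleus).
Neither a single period nor a single group — weigh both effects.
Mg > Ca: they share group 2; the group trend gives Mg the larger value.
Si > Mg: both are in period 3; the period trend gives Si the larger value.
Sb > Si: the two effects oppose for this pair; the across-period effect wins (831 vs 786 kJ/mol).
Te > Sb: both are in period 5; the period trend gives Te the larger value.
H > Te: the two effects oppose for this pair; the down-group effect wins (1312 vs 869 kJ/mol).
For reference (kJ/mol): H 1312, Mg 738, Si 786, Ca 590, Sb 831, Te 869.
So from lowest to highest: Ca < Mg < Si < Sb < Te < H.

Ca, Mg, Si, Sb, Te, H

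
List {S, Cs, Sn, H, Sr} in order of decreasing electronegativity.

H is in period 1, group 1; S is in period 3, group 16; Sr is in period 5, group 2; Sn is in period 5, group 14; Cs is in period 6, group 1.
EN rises left→right (higher Z_eff, smaller atoms) and falls top→bottom (larger, more shielded atoms).
Neither a single period nor a single group — weigh both effects.
Sr > Cs: both effects reinforce here, so Sr is clearly the higher of the two.
Sn > Sr: both are in period 5; the period trend gives Sn the larger value.
H > Sn: the two effects oppose for this pair; the down-group effect wins (2.20 vs 1.96).
S > H: the two effects oppose for this pair; the across-period effect wins (2.58 vs 2.20).
For reference (Pauling): H 2.20, S 2.58, Sr 0.95, Sn 1.96, Cs 0.79.
So from highest to lowest: S > H > Sn > Sr > Cs.

S > H > Sn > Sr > Cs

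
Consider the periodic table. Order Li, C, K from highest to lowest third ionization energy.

Li > C > K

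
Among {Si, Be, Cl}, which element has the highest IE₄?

Consider each +3 ion: Si³⁺ still has 1 valence electron; Be³⁺ is already 1 electron into the core; Cl³⁺ still has 4 valence electrons.
Breaking into a closed-shell core is much more expensive than removing a leftover valence electron — Be has the largest IE_4 here.
Valence configurations: Si³⁺ [Ne]3s¹, Cl³⁺ [Ne]3s²3p².
Approximate IE_4 values (kJ/mol): Si 4356, Be 21007, Cl 5159.
Overall IE_4 order: Si < Cl < Be.

Be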